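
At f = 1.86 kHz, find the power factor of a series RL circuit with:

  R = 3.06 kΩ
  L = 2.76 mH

Step 1 — Angular frequency: ω = 2π·f = 2π·1860 = 1.169e+04 rad/s.
Step 2 — Component impedances:
  R: Z = R = 3060 Ω
  L: Z = jωL = j·1.169e+04·0.00276 = 0 + j32.26 Ω
Step 3 — Series combination: Z_total = R + L = 3060 + j32.26 Ω = 3060∠0.6° Ω.
Step 4 — Power factor: PF = cos(φ) = Re(Z)/|Z| = 3060/3060.2 = 0.9999.
Step 5 — Type: Im(Z) = 32.26 ⇒ lagging (phase φ = 0.6°).

PF = 0.9999 (lagging, φ = 0.6°)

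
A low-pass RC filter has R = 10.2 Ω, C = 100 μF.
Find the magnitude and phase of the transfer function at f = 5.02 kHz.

Step 1 — Angular frequency: ω = 2π·5020 = 3.154e+04 rad/s.
Step 2 — Transfer function: H(jω) = 1/(1 + jωRC).
Step 3 — Denominator: 1 + jωRC = 1 + j·3.154e+04·10.2·0.0001 = 1 + j32.17.
Step 4 — H = 0.0009652 - j0.03105.
Step 5 — Magnitude: |H| = 0.03107 (-30.2 dB); phase: φ = -88.2°.

|H| = 0.03107 (-30.2 dB), φ = -88.2°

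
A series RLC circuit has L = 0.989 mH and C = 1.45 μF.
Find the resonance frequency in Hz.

Step 1 — Resonance condition Im(Z)=0 gives ω₀ = 1/√(LC).
Step 2 — ω₀ = 1/√(0.000989·1.45e-06) = 2.641e+04 rad/s.
Step 3 — f₀ = ω₀/(2π) = 4203 Hz.

f₀ = 4203 Hz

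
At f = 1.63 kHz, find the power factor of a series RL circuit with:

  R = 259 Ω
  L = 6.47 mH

Step 1 — Angular frequency: ω = 2π·f = 2π·1630 = 1.024e+04 rad/s.
Step 2 — Component impedances:
  R: Z = R = 259 Ω
  L: Z = jωL = j·1.024e+04·0.00647 = 0 + j66.26 Ω
Step 3 — Series combination: Z_total = R + L = 259 + j66.26 Ω = 267.3∠14.4° Ω.
Step 4 — Power factor: PF = cos(φ) = Re(Z)/|Z| = 259/267.34 = 0.9688.
Step 5 — Type: Im(Z) = 66.26 ⇒ lagging (phase φ = 14.4°).

PF = 0.9688 (lagging, φ = 14.4°)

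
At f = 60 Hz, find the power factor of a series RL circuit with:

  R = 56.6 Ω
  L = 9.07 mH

Step 1 — Angular frequency: ω = 2π·f = 2π·60 = 377 rad/s.
Step 2 — Component impedances:
  R: Z = R = 56.6 Ω
  L: Z = jωL = j·377·0.00907 = 0 + j3.419 Ω
Step 3 — Series combination: Z_total = R + L = 56.6 + j3.419 Ω = 56.7∠3.5° Ω.
Step 4 — Power factor: PF = cos(φ) = Re(Z)/|Z| = 56.6/56.7 = 0.9982.
Step 5 — Type: Im(Z) = 3.419 ⇒ lagging (phase φ = 3.5°).

PF = 0.9982 (lagging, φ = 3.5°)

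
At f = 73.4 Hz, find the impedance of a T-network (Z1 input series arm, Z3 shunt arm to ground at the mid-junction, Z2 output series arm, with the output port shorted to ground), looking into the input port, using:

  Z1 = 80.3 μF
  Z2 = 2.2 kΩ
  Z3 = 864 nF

Step 1 — Angular frequency: ω = 2π·f = 2π·73.4 = 461.2 rad/s.
Step 2 — Component impedances:
  Z1: Z = 1/(jωC) = -j/(ω·C) = 0 - j27 Ω
  Z2: Z = R = 2200 Ω
  Z3: Z = 1/(jωC) = -j/(ω·C) = 0 - j2510 Ω
Step 3 — With the output port shorted to ground, the output series arm Z2 runs from the junction to ground; the shunt arm Z3 also runs from the junction to ground. They appear in parallel: Z3 || Z2 = 1244 - j1091 Ω.
Step 4 — Series with input arm Z1: Z_in = Z1 + (Z3 || Z2) = 1244 - j1118 Ω = 1672∠-41.9° Ω.

Z = 1244 - j1118 Ω = 1672∠-41.9° Ω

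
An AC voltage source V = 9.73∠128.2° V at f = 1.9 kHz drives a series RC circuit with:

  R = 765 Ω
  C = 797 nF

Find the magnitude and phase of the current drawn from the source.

Step 1 — Angular frequency: ω = 2π·f = 2π·1900 = 1.194e+04 rad/s.
Step 2 — Component impedances:
  R: Z = R = 765 Ω
  C: Z = 1/(jωC) = -j/(ω·C) = 0 - j105.1 Ω
Step 3 — Series combination: Z_total = R + C = 765 - j105.1 Ω = 772.2∠-7.8° Ω.
Step 4 — Source phasor: V = 9.73∠128.2° V = -6.017 + j7.646 V.
Step 5 — Ohm's law: I = V / Z_total = (-6.017 + j7.646) / (765 - j105.1) = -0.009068 + j0.00875 A.
Step 6 — Convert to polar: |I| = 0.0126 A, ∠I = 136.0°.

I = 0.0126∠136.0° A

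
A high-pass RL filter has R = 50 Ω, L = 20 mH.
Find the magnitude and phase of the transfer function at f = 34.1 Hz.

Step 1 — Angular frequency: ω = 2π·34.1 = 214.3 rad/s.
Step 2 — Transfer function: H(jω) = jωL/(R + jωL).
Step 3 — Numerator jωL = j·4.285; denominator R + jωL = 50 + j4.285.
Step 4 — H = 0.007291 + j0.08508.
Step 5 — Magnitude: |H| = 0.08539 (-21.4 dB); phase: φ = 85.1°.

|H| = 0.08539 (-21.4 dB), φ = 85.1°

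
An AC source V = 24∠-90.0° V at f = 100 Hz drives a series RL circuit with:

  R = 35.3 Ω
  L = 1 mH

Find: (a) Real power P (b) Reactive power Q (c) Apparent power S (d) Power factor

Step 1 — Angular frequency: ω = 2π·f = 2π·100 = 628.3 rad/s.
Step 2 — Component impedances:
  R: Z = R = 35.3 Ω
  L: Z = jωL = j·628.3·0.001 = 0 + j0.6283 Ω
Step 3 — Series combination: Z_total = R + L = 35.3 + j0.6283 Ω = 35.31∠1.0° Ω.
Step 4 — Source phasor: V = 24∠-90.0° V = 0 - j24 V.
Step 5 — Current: I = V / Z = -0.0121 - j0.6797 A = 0.6798∠-91.0° A.
Step 6 — Complex power: S = V·I* = 16.31 + j0.2903 VA.
Step 7 — Real power: P = Re(S) = 16.31 W.
Step 8 — Reactive power: Q = Im(S) = 0.2903 VAR.
Step 9 — Apparent power: |S| = 16.31 VA.
Step 10 — Power factor: PF = P/|S| = 0.9998 (lagging).

(a) P = 16.31 W  (b) Q = 0.2903 VAR  (c) S = 16.31 VA  (d) PF = 0.9998 (lagging)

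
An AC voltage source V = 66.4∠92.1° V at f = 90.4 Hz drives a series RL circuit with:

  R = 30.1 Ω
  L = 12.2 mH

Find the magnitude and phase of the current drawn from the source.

Step 1 — Angular frequency: ω = 2π·f = 2π·90.4 = 568 rad/s.
Step 2 — Component impedances:
  R: Z = R = 30.1 Ω
  L: Z = jωL = j·568·0.0122 = 0 + j6.93 Ω
Step 3 — Series combination: Z_total = R + L = 30.1 + j6.93 Ω = 30.89∠13.0° Ω.
Step 4 — Source phasor: V = 66.4∠92.1° V = -2.433 + j66.36 V.
Step 5 — Ohm's law: I = V / Z_total = (-2.433 + j66.36) / (30.1 + j6.93) = 0.4052 + j2.111 A.
Step 6 — Convert to polar: |I| = 2.15 A, ∠I = 79.1°.

I = 2.15∠79.1° A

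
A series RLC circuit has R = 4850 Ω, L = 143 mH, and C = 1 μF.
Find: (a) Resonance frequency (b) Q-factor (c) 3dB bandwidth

Step 1 — Resonance condition Im(Z)=0 gives ω₀ = 1/√(LC).
Step 2 — ω₀ = 1/√(0.143·1e-06) = 2644 rad/s.
Step 3 — f₀ = ω₀/(2π) = 420.9 Hz.
Step 4 — Series Q: Q = ω₀L/R = 2644·0.143/4850 = 0.07797.
Step 5 — 3dB bandwidth: Δω = ω₀/Q = 3.392e+04 rad/s; BW = Δω/(2π) = 5398 Hz.

(a) f₀ = 420.9 Hz  (b) Q = 0.07797  (c) BW = 5398 Hz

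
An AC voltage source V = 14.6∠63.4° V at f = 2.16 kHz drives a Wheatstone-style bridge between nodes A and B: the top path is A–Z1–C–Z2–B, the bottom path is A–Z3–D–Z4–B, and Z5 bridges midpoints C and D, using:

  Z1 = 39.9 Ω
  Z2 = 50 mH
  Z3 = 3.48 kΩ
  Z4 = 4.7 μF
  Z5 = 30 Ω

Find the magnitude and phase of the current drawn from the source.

Step 1 — Angular frequency: ω = 2π·f = 2π·2160 = 1.357e+04 rad/s.
Step 2 — Component impedances:
  Z1: Z = R = 39.9 Ω
  Z2: Z = jωL = j·1.357e+04·0.05 = 0 + j678.6 Ω
  Z3: Z = R = 3480 Ω
  Z4: Z = 1/(jωC) = -j/(ω·C) = 0 - j15.68 Ω
  Z5: Z = R = 30 Ω
Step 3 — Bridge requires nodal analysis (the Z5 bridge couples midpoints C and D, so the two paths cannot be reduced to a simple series/parallel combination). Setting node B to ground and injecting 1 A at node A, the 3-node admittance system at A, C, D solves to V_A = Z_AB = 69.87 - j14.68 Ω = 71.4∠-11.9° Ω.
Step 4 — Source phasor: V = 14.6∠63.4° V = 6.537 + j13.05 V.
Step 5 — Ohm's law: I = V / Z_total = (6.537 + j13.05) / (69.87 - j14.68) = 0.052 + j0.1978 A.
Step 6 — Convert to polar: |I| = 0.2045 A, ∠I = 75.3°.

I = 0.2045∠75.3° A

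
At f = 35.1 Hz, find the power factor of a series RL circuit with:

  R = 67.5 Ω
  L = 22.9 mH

Step 1 — Angular frequency: ω = 2π·f = 2π·35.1 = 220.5 rad/s.
Step 2 — Component impedances:
  R: Z = R = 67.5 Ω
  L: Z = jωL = j·220.5·0.0229 = 0 + j5.05 Ω
Step 3 — Series combination: Z_total = R + L = 67.5 + j5.05 Ω = 67.69∠4.3° Ω.
Step 4 — Power factor: PF = cos(φ) = Re(Z)/|Z| = 67.5/67.69 = 0.9972.
Step 5 — Type: Im(Z) = 5.05 ⇒ lagging (phase φ = 4.3°).

PF = 0.9972 (lagging, φ = 4.3°)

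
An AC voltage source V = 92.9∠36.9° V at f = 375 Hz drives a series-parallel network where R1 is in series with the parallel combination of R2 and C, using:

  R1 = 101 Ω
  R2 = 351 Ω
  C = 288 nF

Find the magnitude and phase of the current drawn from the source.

Step 1 — Angular frequency: ω = 2π·f = 2π·375 = 2356 rad/s.
Step 2 — Component impedances:
  R1: Z = R = 101 Ω
  R2: Z = R = 351 Ω
  C: Z = 1/(jωC) = -j/(ω·C) = 0 - j1474 Ω
Step 3 — Parallel branch: R2 || C = 1/(1/R2 + 1/C) = 332.2 - j79.11 Ω.
Step 4 — Series with R1: Z_total = R1 + (R2 || C) = 433.2 - j79.11 Ω = 440.3∠-10.4° Ω.
Step 5 — Source phasor: V = 92.9∠36.9° V = 74.29 + j55.78 V.
Step 6 — Ohm's law: I = V / Z_total = (74.29 + j55.78) / (433.2 - j79.11) = 0.1432 + j0.1549 A.
Step 7 — Convert to polar: |I| = 0.211 A, ∠I = 47.3°.

I = 0.211∠47.3° A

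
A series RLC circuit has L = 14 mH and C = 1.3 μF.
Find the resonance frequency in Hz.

Step 1 — Resonance condition Im(Z)=0 gives ω₀ = 1/√(LC).
Step 2 — ω₀ = 1/√(0.014·1.3e-06) = 7412 rad/s.
Step 3 — f₀ = ω₀/(2π) = 1180 Hz.

f₀ = 1180 Hz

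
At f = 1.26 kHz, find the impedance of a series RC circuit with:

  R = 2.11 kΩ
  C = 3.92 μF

Step 1 — Angular frequency: ω = 2π·f = 2π·1260 = 7917 rad/s.
Step 2 — Component impedances:
  R: Z = R = 2110 Ω
  C: Z = 1/(jωC) = -j/(ω·C) = 0 - j32.22 Ω
Step 3 — Series combination: Z_total = R + C = 2110 - j32.22 Ω = 2110∠-0.9° Ω.

Z = 2110 - j32.22 Ω = 2110∠-0.9° Ω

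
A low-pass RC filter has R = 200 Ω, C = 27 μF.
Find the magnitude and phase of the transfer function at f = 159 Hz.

Step 1 — Angular frequency: ω = 2π·159 = 999 rad/s.
Step 2 — Transfer function: H(jω) = 1/(1 + jωRC).
Step 3 — Denominator: 1 + jωRC = 1 + j·999·200·2.7e-05 = 1 + j5.395.
Step 4 — H = 0.03322 - j0.1792.
Step 5 — Magnitude: |H| = 0.1823 (-14.8 dB); phase: φ = -79.5°.

|H| = 0.1823 (-14.8 dB), φ = -79.5°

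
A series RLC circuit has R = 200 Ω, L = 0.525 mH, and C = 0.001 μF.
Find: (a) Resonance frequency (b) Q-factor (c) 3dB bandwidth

Step 1 — Resonance: ω₀ = 1/√(LC) = 1/√(0.000525·1e-09) = 1.38e+06 rad/s.
Step 2 — f₀ = ω₀/(2π) = 2.197e+05 Hz.
Step 3 — Series Q: Q = ω₀L/R = 1.38e+06·0.000525/200 = 3.623.
Step 4 — Bandwidth: Δω = ω₀/Q = 3.81e+05 rad/s; BW = Δω/(2π) = 6.063e+04 Hz.

(a) f₀ = 2.197e+05 Hz  (b) Q = 3.623  (c) BW = 6.063e+04 Hz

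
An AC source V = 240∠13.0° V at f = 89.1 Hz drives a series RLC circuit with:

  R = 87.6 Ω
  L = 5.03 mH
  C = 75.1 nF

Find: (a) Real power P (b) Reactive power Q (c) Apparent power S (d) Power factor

Step 1 — Angular frequency: ω = 2π·f = 2π·89.1 = 559.8 rad/s.
Step 2 — Component impedances:
  R: Z = R = 87.6 Ω
  L: Z = jωL = j·559.8·0.00503 = 0 + j2.816 Ω
  C: Z = 1/(jωC) = -j/(ω·C) = 0 - j2.378e+04 Ω
Step 3 — Series combination: Z_total = R + L + C = 87.6 - j2.378e+04 Ω = 2.378e+04∠-89.8° Ω.
Step 4 — Source phasor: V = 240∠13.0° V = 233.8 + j53.99 V.
Step 5 — Current: I = V / Z = -0.002234 + j0.009841 A = 0.01009∠102.8° A.
Step 6 — Complex power: S = V·I* = 0.008921 - j2.422 VA.
Step 7 — Real power: P = Re(S) = 0.008921 W.
Step 8 — Reactive power: Q = Im(S) = -2.422 VAR.
Step 9 — Apparent power: |S| = 2.422 VA.
Step 10 — Power factor: PF = P/|S| = 0.003683 (leading).

(a) P = 0.008921 W  (b) Q = -2.422 VAR  (c) S = 2.422 VA  (d) PF = 0.003683 (leading)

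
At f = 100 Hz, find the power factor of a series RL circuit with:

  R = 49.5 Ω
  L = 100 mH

Step 1 — Angular frequency: ω = 2π·f = 2π·100 = 628.3 rad/s.
Step 2 — Component impedances:
  R: Z = R = 49.5 Ω
  L: Z = jωL = j·628.3·0.1 = 0 + j62.83 Ω
Step 3 — Series combination: Z_total = R + L = 49.5 + j62.83 Ω = 79.99∠51.8° Ω.
Step 4 — Power factor: PF = cos(φ) = Re(Z)/|Z| = 49.5/79.99 = 0.6188.
Step 5 — Type: Im(Z) = 62.83 ⇒ lagging (phase φ = 51.8°).

PF = 0.6188 (lagging, φ = 51.8°)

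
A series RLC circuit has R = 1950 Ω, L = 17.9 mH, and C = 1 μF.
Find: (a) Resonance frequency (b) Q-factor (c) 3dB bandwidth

Step 1 — Resonance: ω₀ = 1/√(LC) = 1/√(0.0179·1e-06) = 7474 rad/s.
Step 2 — f₀ = ω₀/(2π) = 1190 Hz.
Step 3 — Series Q: Q = ω₀L/R = 7474·0.0179/1950 = 0.06861.
Step 4 — Bandwidth: Δω = ω₀/Q = 1.089e+05 rad/s; BW = Δω/(2π) = 1.734e+04 Hz.

(a) f₀ = 1190 Hz  (b) Q = 0.06861  (c) BW = 1.734e+04 Hz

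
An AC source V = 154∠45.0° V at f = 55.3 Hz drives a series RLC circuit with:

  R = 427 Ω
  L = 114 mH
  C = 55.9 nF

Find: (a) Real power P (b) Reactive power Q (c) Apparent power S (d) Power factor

Step 1 — Angular frequency: ω = 2π·f = 2π·55.3 = 347.5 rad/s.
Step 2 — Component impedances:
  R: Z = R = 427 Ω
  L: Z = jωL = j·347.5·0.114 = 0 + j39.61 Ω
  C: Z = 1/(jωC) = -j/(ω·C) = 0 - j5.149e+04 Ω
Step 3 — Series combination: Z_total = R + L + C = 427 - j5.145e+04 Ω = 5.145e+04∠-89.5° Ω.
Step 4 — Source phasor: V = 154∠45.0° V = 108.9 + j108.9 V.
Step 5 — Current: I = V / Z = -0.002099 + j0.002134 A = 0.002993∠134.5° A.
Step 6 — Complex power: S = V·I* = 0.003826 - j0.461 VA.
Step 7 — Real power: P = Re(S) = 0.003826 W.
Step 8 — Reactive power: Q = Im(S) = -0.461 VAR.
Step 9 — Apparent power: |S| = 0.461 VA.
Step 10 — Power factor: PF = P/|S| = 0.0083 (leading).

(a) P = 0.003826 W  (b) Q = -0.461 VAR  (c) S = 0.461 VA  (d) PF = 0.0083 (leading)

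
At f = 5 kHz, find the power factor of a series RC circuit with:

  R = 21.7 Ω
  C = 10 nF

Step 1 — Angular frequency: ω = 2π·f = 2π·5000 = 3.142e+04 rad/s.
Step 2 — Component impedances:
  R: Z = R = 21.7 Ω
  C: Z = 1/(jωC) = -j/(ω·C) = 0 - j3183 Ω
Step 3 — Series combination: Z_total = R + C = 21.7 - j3183 Ω = 3183∠-89.6° Ω.
Step 4 — Power factor: PF = cos(φ) = Re(Z)/|Z| = 21.7/3183 = 0.006817.
Step 5 — Type: Im(Z) = -3183 ⇒ leading (phase φ = -89.6°).

PF = 0.006817 (leading, φ = -89.6°)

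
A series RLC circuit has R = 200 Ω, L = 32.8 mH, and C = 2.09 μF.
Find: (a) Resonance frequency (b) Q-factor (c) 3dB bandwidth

Step 1 — Resonance condition Im(Z)=0 gives ω₀ = 1/√(LC).
Step 2 — ω₀ = 1/√(0.0328·2.09e-06) = 3819 rad/s.
Step 3 — f₀ = ω₀/(2π) = 607.9 Hz.
Step 4 — Series Q: Q = ω₀L/R = 3819·0.0328/200 = 0.6264.
Step 5 — 3dB bandwidth: Δω = ω₀/Q = 6098 rad/s; BW = Δω/(2π) = 970.5 Hz.

(a) f₀ = 607.9 Hz  (b) Q = 0.6264  (c) BW = 970.5 Hz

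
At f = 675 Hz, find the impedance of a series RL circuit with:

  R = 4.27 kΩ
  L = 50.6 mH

Step 1 — Angular frequency: ω = 2π·f = 2π·675 = 4241 rad/s.
Step 2 — Component impedances:
  R: Z = R = 4270 Ω
  L: Z = jωL = j·4241·0.0506 = 0 + j214.6 Ω
Step 3 — Series combination: Z_total = R + L = 4270 + j214.6 Ω = 4275∠2.9° Ω.

Z = 4270 + j214.6 Ω = 4275∠2.9° Ω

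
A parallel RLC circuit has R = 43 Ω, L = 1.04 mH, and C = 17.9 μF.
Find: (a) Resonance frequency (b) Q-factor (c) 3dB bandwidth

Step 1 — Resonance: ω₀ = 1/√(LC) = 1/√(0.00104·1.79e-05) = 7329 rad/s.
Step 2 — f₀ = ω₀/(2π) = 1166 Hz.
Step 3 — Parallel Q: Q = R/(ω₀L) = 43/(7329·0.00104) = 5.641.
Step 4 — Bandwidth: Δω = ω₀/Q = 1299 rad/s; BW = Δω/(2π) = 206.8 Hz.

(a) f₀ = 1166 Hz  (b) Q = 5.641  (c) BW = 206.8 Hz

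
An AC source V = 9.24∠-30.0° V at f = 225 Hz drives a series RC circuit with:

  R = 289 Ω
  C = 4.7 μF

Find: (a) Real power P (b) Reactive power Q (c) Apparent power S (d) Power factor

Step 1 — Angular frequency: ω = 2π·f = 2π·225 = 1414 rad/s.
Step 2 — Component impedances:
  R: Z = R = 289 Ω
  C: Z = 1/(jωC) = -j/(ω·C) = 0 - j150.5 Ω
Step 3 — Series combination: Z_total = R + C = 289 - j150.5 Ω = 325.8∠-27.5° Ω.
Step 4 — Source phasor: V = 9.24∠-30.0° V = 8.002 - j4.62 V.
Step 5 — Current: I = V / Z = 0.02833 - j0.001233 A = 0.02836∠-2.5° A.
Step 6 — Complex power: S = V·I* = 0.2324 - j0.121 VA.
Step 7 — Real power: P = Re(S) = 0.2324 W.
Step 8 — Reactive power: Q = Im(S) = -0.121 VAR.
Step 9 — Apparent power: |S| = 0.262 VA.
Step 10 — Power factor: PF = P/|S| = 0.8869 (leading).

(a) P = 0.2324 W  (b) Q = -0.121 VAR  (c) S = 0.262 VA  (d) PF = 0.8869 (leading)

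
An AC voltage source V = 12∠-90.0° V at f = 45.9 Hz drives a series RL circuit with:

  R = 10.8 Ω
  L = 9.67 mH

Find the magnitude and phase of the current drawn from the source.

Step 1 — Angular frequency: ω = 2π·f = 2π·45.9 = 288.4 rad/s.
Step 2 — Component impedances:
  R: Z = R = 10.8 Ω
  L: Z = jωL = j·288.4·0.00967 = 0 + j2.789 Ω
Step 3 — Series combination: Z_total = R + L = 10.8 + j2.789 Ω = 11.15∠14.5° Ω.
Step 4 — Source phasor: V = 12∠-90.0° V = 0 - j12 V.
Step 5 — Ohm's law: I = V / Z_total = (0 - j12) / (10.8 + j2.789) = -0.269 - j1.042 A.
Step 6 — Convert to polar: |I| = 1.076 A, ∠I = -104.5°.

I = 1.076∠-104.5° A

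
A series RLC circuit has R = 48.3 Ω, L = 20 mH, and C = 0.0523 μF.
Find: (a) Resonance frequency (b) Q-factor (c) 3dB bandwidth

Step 1 — Resonance condition Im(Z)=0 gives ω₀ = 1/√(LC).
Step 2 — ω₀ = 1/√(0.02·5.23e-08) = 3.092e+04 rad/s.
Step 3 — f₀ = ω₀/(2π) = 4921 Hz.
Step 4 — Series Q: Q = ω₀L/R = 3.092e+04·0.02/48.3 = 12.8.
Step 5 — 3dB bandwidth: Δω = ω₀/Q = 2415 rad/s; BW = Δω/(2π) = 384.4 Hz.

(a) f₀ = 4921 Hz  (b) Q = 12.8  (c) BW = 384.4 Hz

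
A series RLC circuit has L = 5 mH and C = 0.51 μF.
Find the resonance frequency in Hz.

Step 1 — Resonance condition Im(Z)=0 gives ω₀ = 1/√(LC).
Step 2 — ω₀ = 1/√(0.005·5.1e-07) = 1.98e+04 rad/s.
Step 3 — f₀ = ω₀/(2π) = 3152 Hz.

f₀ = 3152 Hz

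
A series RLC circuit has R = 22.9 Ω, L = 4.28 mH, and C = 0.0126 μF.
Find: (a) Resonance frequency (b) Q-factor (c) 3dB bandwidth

Step 1 — Resonance condition Im(Z)=0 gives ω₀ = 1/√(LC).
Step 2 — ω₀ = 1/√(0.00428·1.26e-08) = 1.362e+05 rad/s.
Step 3 — f₀ = ω₀/(2π) = 2.167e+04 Hz.
Step 4 — Series Q: Q = ω₀L/R = 1.362e+05·0.00428/22.9 = 25.45.
Step 5 — 3dB bandwidth: Δω = ω₀/Q = 5350 rad/s; BW = Δω/(2π) = 851.6 Hz.

(a) f₀ = 2.167e+04 Hz  (b) Q = 25.45  (c) BW = 851.6 Hz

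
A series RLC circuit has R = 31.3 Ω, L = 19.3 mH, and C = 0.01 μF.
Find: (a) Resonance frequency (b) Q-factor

Step 1 — Resonance condition Im(Z)=0 gives ω₀ = 1/√(LC).
Step 2 — ω₀ = 1/√(0.0193·1e-08) = 7.198e+04 rad/s.
Step 3 — f₀ = ω₀/(2π) = 1.146e+04 Hz.
Step 4 — Series Q: Q = ω₀L/R = 7.198e+04·0.0193/31.3 = 44.38.

(a) f₀ = 1.146e+04 Hz  (b) Q = 44.38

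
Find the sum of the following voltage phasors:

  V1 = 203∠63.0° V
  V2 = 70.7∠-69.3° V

Step 1 — Convert each phasor to rectangular form:
  V1 = 203·(cos(63.0°) + j·sin(63.0°)) = 92.16 + j180.9 V
  V2 = 70.7·(cos(-69.3°) + j·sin(-69.3°)) = 24.99 - j66.14 V
Step 2 — Sum components: V_total = 117.2 + j114.7 V.
Step 3 — Convert to polar: |V_total| = 164 V, ∠V_total = 44.4°.

V_total = 164∠44.4° V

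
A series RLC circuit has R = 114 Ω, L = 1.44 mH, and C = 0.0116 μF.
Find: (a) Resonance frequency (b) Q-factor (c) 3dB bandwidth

Step 1 — Resonance: ω₀ = 1/√(LC) = 1/√(0.00144·1.16e-08) = 2.447e+05 rad/s.
Step 2 — f₀ = ω₀/(2π) = 3.894e+04 Hz.
Step 3 — Series Q: Q = ω₀L/R = 2.447e+05·0.00144/114 = 3.091.
Step 4 — Bandwidth: Δω = ω₀/Q = 7.917e+04 rad/s; BW = Δω/(2π) = 1.26e+04 Hz.

(a) f₀ = 3.894e+04 Hz  (b) Q = 3.091  (c) BW = 1.26e+04 Hz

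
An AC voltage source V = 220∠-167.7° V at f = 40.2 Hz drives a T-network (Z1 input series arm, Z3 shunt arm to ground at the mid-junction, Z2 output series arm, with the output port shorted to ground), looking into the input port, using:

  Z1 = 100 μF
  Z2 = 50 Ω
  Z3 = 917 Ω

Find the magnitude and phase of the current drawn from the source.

Step 1 — Angular frequency: ω = 2π·f = 2π·40.2 = 252.6 rad/s.
Step 2 — Component impedances:
  Z1: Z = 1/(jωC) = -j/(ω·C) = 0 - j39.59 Ω
  Z2: Z = R = 50 Ω
  Z3: Z = R = 917 Ω
Step 3 — With the output port shorted to ground, the output series arm Z2 runs from the junction to ground; the shunt arm Z3 also runs from the junction to ground. They appear in parallel: Z3 || Z2 = 47.41 Ω.
Step 4 — Series with input arm Z1: Z_in = Z1 + (Z3 || Z2) = 47.41 - j39.59 Ω = 61.77∠-39.9° Ω.
Step 5 — Source phasor: V = 220∠-167.7° V = -215 - j46.87 V.
Step 6 — Ohm's law: I = V / Z_total = (-215 - j46.87) / (47.41 - j39.59) = -2.185 - j2.813 A.
Step 7 — Convert to polar: |I| = 3.562 A, ∠I = -127.8°.

I = 3.562∠-127.8° A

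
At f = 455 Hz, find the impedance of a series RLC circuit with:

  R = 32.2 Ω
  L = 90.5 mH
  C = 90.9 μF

Step 1 — Angular frequency: ω = 2π·f = 2π·455 = 2859 rad/s.
Step 2 — Component impedances:
  R: Z = R = 32.2 Ω
  L: Z = jωL = j·2859·0.0905 = 0 + j258.7 Ω
  C: Z = 1/(jωC) = -j/(ω·C) = 0 - j3.848 Ω
Step 3 — Series combination: Z_total = R + L + C = 32.2 + j254.9 Ω = 256.9∠82.8° Ω.

Z = 32.2 + j254.9 Ω = 256.9∠82.8° Ω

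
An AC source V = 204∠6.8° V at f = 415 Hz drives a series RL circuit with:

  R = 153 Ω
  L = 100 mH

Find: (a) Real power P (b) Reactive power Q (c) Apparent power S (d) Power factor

Step 1 — Angular frequency: ω = 2π·f = 2π·415 = 2608 rad/s.
Step 2 — Component impedances:
  R: Z = R = 153 Ω
  L: Z = jωL = j·2608·0.1 = 0 + j260.8 Ω
Step 3 — Series combination: Z_total = R + L = 153 + j260.8 Ω = 302.3∠59.6° Ω.
Step 4 — Source phasor: V = 204∠6.8° V = 202.6 + j24.15 V.
Step 5 — Current: I = V / Z = 0.408 - j0.5375 A = 0.6748∠-52.8° A.
Step 6 — Complex power: S = V·I* = 69.66 + j118.7 VA.
Step 7 — Real power: P = Re(S) = 69.66 W.
Step 8 — Reactive power: Q = Im(S) = 118.7 VAR.
Step 9 — Apparent power: |S| = 137.7 VA.
Step 10 — Power factor: PF = P/|S| = 0.5061 (lagging).

(a) P = 69.66 W  (b) Q = 118.7 VAR  (c) S = 137.7 VA  (d) PF = 0.5061 (lagging)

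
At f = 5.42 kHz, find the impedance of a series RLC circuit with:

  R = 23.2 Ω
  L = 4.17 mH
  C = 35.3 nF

Step 1 — Angular frequency: ω = 2π·f = 2π·5420 = 3.405e+04 rad/s.
Step 2 — Component impedances:
  R: Z = R = 23.2 Ω
  L: Z = jωL = j·3.405e+04·0.00417 = 0 + j142 Ω
  C: Z = 1/(jωC) = -j/(ω·C) = 0 - j831.9 Ω
Step 3 — Series combination: Z_total = R + L + C = 23.2 - j689.8 Ω = 690.2∠-88.1° Ω.

Z = 23.2 - j689.8 Ω = 690.2∠-88.1° Ω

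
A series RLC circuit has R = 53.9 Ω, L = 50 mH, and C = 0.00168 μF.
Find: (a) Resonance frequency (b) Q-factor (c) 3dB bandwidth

Step 1 — Resonance: ω₀ = 1/√(LC) = 1/√(0.05·1.68e-09) = 1.091e+05 rad/s.
Step 2 — f₀ = ω₀/(2π) = 1.737e+04 Hz.
Step 3 — Series Q: Q = ω₀L/R = 1.091e+05·0.05/53.9 = 101.2.
Step 4 — Bandwidth: Δω = ω₀/Q = 1078 rad/s; BW = Δω/(2π) = 171.6 Hz.

(a) f₀ = 1.737e+04 Hz  (b) Q = 101.2  (c) BW = 171.6 Hz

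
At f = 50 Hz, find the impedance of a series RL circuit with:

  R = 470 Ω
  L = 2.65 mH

Step 1 — Angular frequency: ω = 2π·f = 2π·50 = 314.2 rad/s.
Step 2 — Component impedances:
  R: Z = R = 470 Ω
  L: Z = jωL = j·314.2·0.00265 = 0 + j0.8325 Ω
Step 3 — Series combination: Z_total = R + L = 470 + j0.8325 Ω = 470∠0.1° Ω.

Z = 470 + j0.8325 Ω = 470∠0.1° Ω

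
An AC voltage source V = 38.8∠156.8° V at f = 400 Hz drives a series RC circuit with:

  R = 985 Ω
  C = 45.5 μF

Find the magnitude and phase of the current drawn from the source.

Step 1 — Angular frequency: ω = 2π·f = 2π·400 = 2513 rad/s.
Step 2 — Component impedances:
  R: Z = R = 985 Ω
  C: Z = 1/(jωC) = -j/(ω·C) = 0 - j8.745 Ω
Step 3 — Series combination: Z_total = R + C = 985 - j8.745 Ω = 985∠-0.5° Ω.
Step 4 — Source phasor: V = 38.8∠156.8° V = -35.66 + j15.28 V.
Step 5 — Ohm's law: I = V / Z_total = (-35.66 + j15.28) / (985 - j8.745) = -0.03634 + j0.0152 A.
Step 6 — Convert to polar: |I| = 0.03939 A, ∠I = 157.3°.

I = 0.03939∠157.3° A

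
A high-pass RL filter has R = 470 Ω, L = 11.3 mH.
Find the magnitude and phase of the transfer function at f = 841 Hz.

Step 1 — Angular frequency: ω = 2π·841 = 5284 rad/s.
Step 2 — Transfer function: H(jω) = jωL/(R + jωL).
Step 3 — Numerator jωL = j·59.71; denominator R + jωL = 470 + j59.71.
Step 4 — H = 0.01588 + j0.125.
Step 5 — Magnitude: |H| = 0.126 (-18.0 dB); phase: φ = 82.8°.

|H| = 0.126 (-18.0 dB), φ = 82.8°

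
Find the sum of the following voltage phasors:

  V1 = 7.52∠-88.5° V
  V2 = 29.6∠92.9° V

Step 1 — Convert each phasor to rectangular form:
  V1 = 7.52·(cos(-88.5°) + j·sin(-88.5°)) = 0.1969 - j7.517 V
  V2 = 29.6·(cos(92.9°) + j·sin(92.9°)) = -1.498 + j29.56 V
Step 2 — Sum components: V_total = -1.301 + j22.04 V.
Step 3 — Convert to polar: |V_total| = 22.08 V, ∠V_total = 93.4°.

V_total = 22.08∠93.4° V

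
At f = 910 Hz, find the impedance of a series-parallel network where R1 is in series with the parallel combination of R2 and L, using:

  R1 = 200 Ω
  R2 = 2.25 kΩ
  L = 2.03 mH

Step 1 — Angular frequency: ω = 2π·f = 2π·910 = 5718 rad/s.
Step 2 — Component impedances:
  R1: Z = R = 200 Ω
  R2: Z = R = 2250 Ω
  L: Z = jωL = j·5718·0.00203 = 0 + j11.61 Ω
Step 3 — Parallel branch: R2 || L = 1/(1/R2 + 1/L) = 0.05987 + j11.61 Ω.
Step 4 — Series with R1: Z_total = R1 + (R2 || L) = 200.1 + j11.61 Ω = 200.4∠3.3° Ω.

Z = 200.1 + j11.61 Ω = 200.4∠3.3° Ω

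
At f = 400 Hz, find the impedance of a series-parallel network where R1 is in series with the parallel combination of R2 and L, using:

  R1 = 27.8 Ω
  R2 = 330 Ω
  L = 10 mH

Step 1 — Angular frequency: ω = 2π·f = 2π·400 = 2513 rad/s.
Step 2 — Component impedances:
  R1: Z = R = 27.8 Ω
  R2: Z = R = 330 Ω
  L: Z = jωL = j·2513·0.01 = 0 + j25.13 Ω
Step 3 — Parallel branch: R2 || L = 1/(1/R2 + 1/L) = 1.903 + j24.99 Ω.
Step 4 — Series with R1: Z_total = R1 + (R2 || L) = 29.7 + j24.99 Ω = 38.82∠40.1° Ω.

Z = 29.7 + j24.99 Ω = 38.82∠40.1° Ω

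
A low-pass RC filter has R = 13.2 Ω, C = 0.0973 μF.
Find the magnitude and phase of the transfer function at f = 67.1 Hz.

Step 1 — Angular frequency: ω = 2π·67.1 = 421.6 rad/s.
Step 2 — Transfer function: H(jω) = 1/(1 + jωRC).
Step 3 — Denominator: 1 + jωRC = 1 + j·421.6·13.2·9.73e-08 = 1 + j0.0005415.
Step 4 — H = 1 - j0.0005415.
Step 5 — Magnitude: |H| = 1 (-0.0 dB); phase: φ = -0.0°.

|H| = 1 (-0.0 dB), φ = -0.0°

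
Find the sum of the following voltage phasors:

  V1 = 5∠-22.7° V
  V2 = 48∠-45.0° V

Step 1 — Convert each phasor to rectangular form:
  V1 = 5·(cos(-22.7°) + j·sin(-22.7°)) = 4.613 - j1.93 V
  V2 = 48·(cos(-45.0°) + j·sin(-45.0°)) = 33.94 - j33.94 V
Step 2 — Sum components: V_total = 38.55 - j35.87 V.
Step 3 — Convert to polar: |V_total| = 52.66 V, ∠V_total = -42.9°.

V_total = 52.66∠-42.9° V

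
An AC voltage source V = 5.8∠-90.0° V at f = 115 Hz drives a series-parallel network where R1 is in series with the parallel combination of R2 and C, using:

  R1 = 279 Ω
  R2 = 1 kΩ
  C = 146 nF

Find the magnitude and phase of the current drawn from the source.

Step 1 — Angular frequency: ω = 2π·f = 2π·115 = 722.6 rad/s.
Step 2 — Component impedances:
  R1: Z = R = 279 Ω
  R2: Z = R = 1000 Ω
  C: Z = 1/(jωC) = -j/(ω·C) = 0 - j9479 Ω
Step 3 — Parallel branch: R2 || C = 1/(1/R2 + 1/C) = 989 - j104.3 Ω.
Step 4 — Series with R1: Z_total = R1 + (R2 || C) = 1268 - j104.3 Ω = 1272∠-4.7° Ω.
Step 5 — Source phasor: V = 5.8∠-90.0° V = 0 - j5.8 V.
Step 6 — Ohm's law: I = V / Z_total = (0 - j5.8) / (1268 - j104.3) = 0.0003738 - j0.004543 A.
Step 7 — Convert to polar: |I| = 0.004559 A, ∠I = -85.3°.

I = 0.004559∠-85.3° A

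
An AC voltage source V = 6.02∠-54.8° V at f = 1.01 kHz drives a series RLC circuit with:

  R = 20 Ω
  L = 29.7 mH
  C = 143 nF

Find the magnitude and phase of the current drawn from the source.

Step 1 — Angular frequency: ω = 2π·f = 2π·1010 = 6346 rad/s.
Step 2 — Component impedances:
  R: Z = R = 20 Ω
  L: Z = jωL = j·6346·0.0297 = 0 + j188.5 Ω
  C: Z = 1/(jωC) = -j/(ω·C) = 0 - j1102 Ω
Step 3 — Series combination: Z_total = R + L + C = 20 - j913.5 Ω = 913.7∠-88.7° Ω.
Step 4 — Source phasor: V = 6.02∠-54.8° V = 3.47 - j4.919 V.
Step 5 — Ohm's law: I = V / Z_total = (3.47 - j4.919) / (20 - j913.5) = 0.005466 + j0.003679 A.
Step 6 — Convert to polar: |I| = 0.006589 A, ∠I = 33.9°.

I = 0.006589∠33.9° A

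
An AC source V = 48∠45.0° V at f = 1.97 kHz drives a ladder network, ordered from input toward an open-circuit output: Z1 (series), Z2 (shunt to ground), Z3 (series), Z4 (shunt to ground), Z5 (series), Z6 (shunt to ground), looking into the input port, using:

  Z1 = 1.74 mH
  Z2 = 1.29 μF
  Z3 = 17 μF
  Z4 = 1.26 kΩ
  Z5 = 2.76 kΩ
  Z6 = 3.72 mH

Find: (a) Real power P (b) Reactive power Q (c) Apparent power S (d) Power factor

Step 1 — Angular frequency: ω = 2π·f = 2π·1970 = 1.238e+04 rad/s.
Step 2 — Component impedances:
  Z1: Z = jωL = j·1.238e+04·0.00174 = 0 + j21.54 Ω
  Z2: Z = 1/(jωC) = -j/(ω·C) = 0 - j62.63 Ω
  Z3: Z = 1/(jωC) = -j/(ω·C) = 0 - j4.752 Ω
  Z4: Z = R = 1260 Ω
  Z5: Z = R = 2760 Ω
  Z6: Z = jωL = j·1.238e+04·0.00372 = 0 + j46.05 Ω
Step 3 — Ladder network (open output): work backward from the far end, alternating series and parallel combinations. Z_in = 4.51 - j40.76 Ω = 41.01∠-83.7° Ω.
Step 4 — Source phasor: V = 48∠45.0° V = 33.94 + j33.94 V.
Step 5 — Current: I = V / Z = -0.7316 + j0.9136 A = 1.17∠128.7° A.
Step 6 — Complex power: S = V·I* = 6.178 - j55.84 VA.
Step 7 — Real power: P = Re(S) = 6.178 W.
Step 8 — Reactive power: Q = Im(S) = -55.84 VAR.
Step 9 — Apparent power: |S| = 56.18 VA.
Step 10 — Power factor: PF = P/|S| = 0.11 (leading).

(a) P = 6.178 W  (b) Q = -55.84 VAR  (c) S = 56.18 VA  (d) PF = 0.11 (leading)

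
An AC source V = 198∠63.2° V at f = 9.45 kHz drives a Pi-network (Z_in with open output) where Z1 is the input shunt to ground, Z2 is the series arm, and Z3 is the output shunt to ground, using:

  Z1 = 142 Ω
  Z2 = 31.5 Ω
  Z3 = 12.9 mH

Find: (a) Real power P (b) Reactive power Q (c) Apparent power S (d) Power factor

Step 1 — Angular frequency: ω = 2π·f = 2π·9450 = 5.938e+04 rad/s.
Step 2 — Component impedances:
  Z1: Z = R = 142 Ω
  Z2: Z = R = 31.5 Ω
  Z3: Z = jωL = j·5.938e+04·0.0129 = 0 + j766 Ω
Step 3 — With open output, the series arm Z2 and the output shunt Z3 appear in series to ground: Z2 + Z3 = 31.5 + j766 Ω.
Step 4 — Parallel with input shunt Z1: Z_in = Z1 || (Z2 + Z3) = 136.3 + j25.04 Ω = 138.6∠10.4° Ω.
Step 5 — Source phasor: V = 198∠63.2° V = 89.27 + j176.7 V.
Step 6 — Current: I = V / Z = 0.8638 + j1.138 A = 1.428∠52.8° A.
Step 7 — Complex power: S = V·I* = 278.2 + j51.1 VA.
Step 8 — Real power: P = Re(S) = 278.2 W.
Step 9 — Reactive power: Q = Im(S) = 51.1 VAR.
Step 10 — Apparent power: |S| = 282.8 VA.
Step 11 — Power factor: PF = P/|S| = 0.9835 (lagging).

(a) P = 278.2 W  (b) Q = 51.1 VAR  (c) S = 282.8 VA  (d) PF = 0.9835 (lagging)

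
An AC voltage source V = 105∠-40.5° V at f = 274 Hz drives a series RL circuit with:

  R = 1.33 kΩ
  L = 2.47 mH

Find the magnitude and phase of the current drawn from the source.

Step 1 — Angular frequency: ω = 2π·f = 2π·274 = 1722 rad/s.
Step 2 — Component impedances:
  R: Z = R = 1330 Ω
  L: Z = jωL = j·1722·0.00247 = 0 + j4.252 Ω
Step 3 — Series combination: Z_total = R + L = 1330 + j4.252 Ω = 1330∠0.2° Ω.
Step 4 — Source phasor: V = 105∠-40.5° V = 79.84 - j68.19 V.
Step 5 — Ohm's law: I = V / Z_total = (79.84 - j68.19) / (1330 + j4.252) = 0.05987 - j0.05146 A.
Step 6 — Convert to polar: |I| = 0.07895 A, ∠I = -40.7°.

I = 0.07895∠-40.7° A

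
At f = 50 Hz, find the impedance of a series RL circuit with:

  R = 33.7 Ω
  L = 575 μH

Step 1 — Angular frequency: ω = 2π·f = 2π·50 = 314.2 rad/s.
Step 2 — Component impedances:
  R: Z = R = 33.7 Ω
  L: Z = jωL = j·314.2·0.000575 = 0 + j0.1806 Ω
Step 3 — Series combination: Z_total = R + L = 33.7 + j0.1806 Ω = 33.7∠0.3° Ω.

Z = 33.7 + j0.1806 Ω = 33.7∠0.3° Ω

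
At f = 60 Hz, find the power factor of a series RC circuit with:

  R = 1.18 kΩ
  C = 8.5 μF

Step 1 — Angular frequency: ω = 2π·f = 2π·60 = 377 rad/s.
Step 2 — Component impedances:
  R: Z = R = 1180 Ω
  C: Z = 1/(jωC) = -j/(ω·C) = 0 - j312.1 Ω
Step 3 — Series combination: Z_total = R + C = 1180 - j312.1 Ω = 1221∠-14.8° Ω.
Step 4 — Power factor: PF = cos(φ) = Re(Z)/|Z| = 1180/1220.57 = 0.9668.
Step 5 — Type: Im(Z) = -312.1 ⇒ leading (phase φ = -14.8°).

PF = 0.9668 (leading, φ = -14.8°)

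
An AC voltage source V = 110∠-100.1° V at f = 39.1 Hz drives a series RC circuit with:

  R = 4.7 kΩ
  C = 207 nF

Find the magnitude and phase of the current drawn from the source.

Step 1 — Angular frequency: ω = 2π·f = 2π·39.1 = 245.7 rad/s.
Step 2 — Component impedances:
  R: Z = R = 4700 Ω
  C: Z = 1/(jωC) = -j/(ω·C) = 0 - j1.966e+04 Ω
Step 3 — Series combination: Z_total = R + C = 4700 - j1.966e+04 Ω = 2.022e+04∠-76.6° Ω.
Step 4 — Source phasor: V = 110∠-100.1° V = -19.29 - j108.3 V.
Step 5 — Ohm's law: I = V / Z_total = (-19.29 - j108.3) / (4700 - j1.966e+04) = 0.004988 - j0.002173 A.
Step 6 — Convert to polar: |I| = 0.005441 A, ∠I = -23.5°.

I = 0.005441∠-23.5° A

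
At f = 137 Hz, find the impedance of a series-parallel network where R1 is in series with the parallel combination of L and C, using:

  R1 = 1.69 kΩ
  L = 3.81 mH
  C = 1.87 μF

Step 1 — Angular frequency: ω = 2π·f = 2π·137 = 860.8 rad/s.
Step 2 — Component impedances:
  R1: Z = R = 1690 Ω
  L: Z = jωL = j·860.8·0.00381 = 0 + j3.28 Ω
  C: Z = 1/(jωC) = -j/(ω·C) = 0 - j621.2 Ω
Step 3 — Parallel branch: L || C = 1/(1/L + 1/C) = 0 + j3.297 Ω.
Step 4 — Series with R1: Z_total = R1 + (L || C) = 1690 + j3.297 Ω = 1690∠0.1° Ω.

Z = 1690 + j3.297 Ω = 1690∠0.1° Ω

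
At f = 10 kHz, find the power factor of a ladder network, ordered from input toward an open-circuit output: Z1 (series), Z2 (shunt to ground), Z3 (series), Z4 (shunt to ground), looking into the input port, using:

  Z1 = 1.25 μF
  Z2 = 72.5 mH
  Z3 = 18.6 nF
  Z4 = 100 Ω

Step 1 — Angular frequency: ω = 2π·f = 2π·1e+04 = 6.283e+04 rad/s.
Step 2 — Component impedances:
  Z1: Z = 1/(jωC) = -j/(ω·C) = 0 - j12.73 Ω
  Z2: Z = jωL = j·6.283e+04·0.0725 = 0 + j4555 Ω
  Z3: Z = 1/(jωC) = -j/(ω·C) = 0 - j855.7 Ω
  Z4: Z = R = 100 Ω
Step 3 — Ladder network (open output): work backward from the far end, alternating series and parallel combinations. Z_in = 151.5 - j1062 Ω = 1073∠-81.9° Ω.
Step 4 — Power factor: PF = cos(φ) = Re(Z)/|Z| = 151.5/1073 = 0.1412.
Step 5 — Type: Im(Z) = -1062 ⇒ leading (phase φ = -81.9°).

PF = 0.1412 (leading, φ = -81.9°)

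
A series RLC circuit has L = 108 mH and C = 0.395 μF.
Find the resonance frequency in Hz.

Step 1 — Resonance condition Im(Z)=0 gives ω₀ = 1/√(LC).
Step 2 — ω₀ = 1/√(0.108·3.95e-07) = 4842 rad/s.
Step 3 — f₀ = ω₀/(2π) = 770.6 Hz.

f₀ = 770.6 Hz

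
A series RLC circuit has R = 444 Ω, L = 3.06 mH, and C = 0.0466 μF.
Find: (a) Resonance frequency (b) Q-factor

Step 1 — Resonance condition Im(Z)=0 gives ω₀ = 1/√(LC).
Step 2 — ω₀ = 1/√(0.00306·4.66e-08) = 8.374e+04 rad/s.
Step 3 — f₀ = ω₀/(2π) = 1.333e+04 Hz.
Step 4 — Series Q: Q = ω₀L/R = 8.374e+04·0.00306/444 = 0.5771.

(a) f₀ = 1.333e+04 Hz  (b) Q = 0.5771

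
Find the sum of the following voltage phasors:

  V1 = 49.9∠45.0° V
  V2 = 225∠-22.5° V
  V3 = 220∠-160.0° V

Step 1 — Convert each phasor to rectangular form:
  V1 = 49.9·(cos(45.0°) + j·sin(45.0°)) = 35.28 + j35.28 V
  V2 = 225·(cos(-22.5°) + j·sin(-22.5°)) = 207.9 - j86.1 V
  V3 = 220·(cos(-160.0°) + j·sin(-160.0°)) = -206.7 - j75.24 V
Step 2 — Sum components: V_total = 36.43 - j126.1 V.
Step 3 — Convert to polar: |V_total| = 131.2 V, ∠V_total = -73.9°.

V_total = 131.2∠-73.9° V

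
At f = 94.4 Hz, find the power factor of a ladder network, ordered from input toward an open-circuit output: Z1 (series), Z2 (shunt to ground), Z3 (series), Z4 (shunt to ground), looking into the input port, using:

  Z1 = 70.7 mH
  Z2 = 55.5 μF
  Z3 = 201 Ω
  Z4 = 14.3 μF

Step 1 — Angular frequency: ω = 2π·f = 2π·94.4 = 593.1 rad/s.
Step 2 — Component impedances:
  Z1: Z = jωL = j·593.1·0.0707 = 0 + j41.93 Ω
  Z2: Z = 1/(jωC) = -j/(ω·C) = 0 - j30.38 Ω
  Z3: Z = R = 201 Ω
  Z4: Z = 1/(jωC) = -j/(ω·C) = 0 - j117.9 Ω
Step 3 — Ladder network (open output): work backward from the far end, alternating series and parallel combinations. Z_in = 2.973 + j13.75 Ω = 14.07∠77.8° Ω.
Step 4 — Power factor: PF = cos(φ) = Re(Z)/|Z| = 2.973/14.07 = 0.2113.
Step 5 — Type: Im(Z) = 13.75 ⇒ lagging (phase φ = 77.8°).

PF = 0.2113 (lagging, φ = 77.8°)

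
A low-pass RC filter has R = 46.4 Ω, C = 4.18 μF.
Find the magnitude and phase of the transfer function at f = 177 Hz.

Step 1 — Angular frequency: ω = 2π·177 = 1112 rad/s.
Step 2 — Transfer function: H(jω) = 1/(1 + jωRC).
Step 3 — Denominator: 1 + jωRC = 1 + j·1112·46.4·4.18e-06 = 1 + j0.2157.
Step 4 — H = 0.9555 - j0.2061.
Step 5 — Magnitude: |H| = 0.9775 (-0.2 dB); phase: φ = -12.2°.

|H| = 0.9775 (-0.2 dB), φ = -12.2°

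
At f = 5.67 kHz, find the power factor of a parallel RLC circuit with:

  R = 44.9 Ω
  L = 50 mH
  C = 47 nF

Step 1 — Angular frequency: ω = 2π·f = 2π·5670 = 3.563e+04 rad/s.
Step 2 — Component impedances:
  R: Z = R = 44.9 Ω
  L: Z = jωL = j·3.563e+04·0.05 = 0 + j1781 Ω
  C: Z = 1/(jωC) = -j/(ω·C) = 0 - j597.2 Ω
Step 3 — Parallel combination: 1/Z_total = 1/R + 1/L + 1/C; Z_total = 44.79 - j2.238 Ω = 44.84∠-2.9° Ω.
Step 4 — Power factor: PF = cos(φ) = Re(Z)/|Z| = 44.788/44.844 = 0.9988.
Step 5 — Type: Im(Z) = -2.238 ⇒ leading (phase φ = -2.9°).

PF = 0.9988 (leading, φ = -2.9°)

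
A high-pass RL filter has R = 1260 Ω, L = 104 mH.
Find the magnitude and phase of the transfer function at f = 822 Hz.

Step 1 — Angular frequency: ω = 2π·822 = 5165 rad/s.
Step 2 — Transfer function: H(jω) = jωL/(R + jωL).
Step 3 — Numerator jωL = j·537.1; denominator R + jωL = 1260 + j537.1.
Step 4 — H = 0.1538 + j0.3607.
Step 5 — Magnitude: |H| = 0.3922 (-8.1 dB); phase: φ = 66.9°.

|H| = 0.3922 (-8.1 dB), φ = 66.9°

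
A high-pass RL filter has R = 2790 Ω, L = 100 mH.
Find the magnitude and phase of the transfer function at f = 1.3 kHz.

Step 1 — Angular frequency: ω = 2π·1300 = 8168 rad/s.
Step 2 — Transfer function: H(jω) = jωL/(R + jωL).
Step 3 — Numerator jωL = j·816.8; denominator R + jωL = 2790 + j816.8.
Step 4 — H = 0.07894 + j0.2697.
Step 5 — Magnitude: |H| = 0.281 (-11.0 dB); phase: φ = 73.7°.

|H| = 0.281 (-11.0 dB), φ = 73.7°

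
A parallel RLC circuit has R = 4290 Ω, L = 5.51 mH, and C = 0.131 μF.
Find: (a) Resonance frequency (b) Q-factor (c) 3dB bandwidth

Step 1 — Resonance: ω₀ = 1/√(LC) = 1/√(0.00551·1.31e-07) = 3.722e+04 rad/s.
Step 2 — f₀ = ω₀/(2π) = 5924 Hz.
Step 3 — Parallel Q: Q = R/(ω₀L) = 4290/(3.722e+04·0.00551) = 20.92.
Step 4 — Bandwidth: Δω = ω₀/Q = 1779 rad/s; BW = Δω/(2π) = 283.2 Hz.

(a) f₀ = 5924 Hz  (b) Q = 20.92  (c) BW = 283.2 Hz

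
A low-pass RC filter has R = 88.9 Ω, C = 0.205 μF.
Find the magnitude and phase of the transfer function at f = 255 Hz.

Step 1 — Angular frequency: ω = 2π·255 = 1602 rad/s.
Step 2 — Transfer function: H(jω) = 1/(1 + jωRC).
Step 3 — Denominator: 1 + jωRC = 1 + j·1602·88.9·2.05e-07 = 1 + j0.0292.
Step 4 — H = 0.9991 - j0.02917.
Step 5 — Magnitude: |H| = 0.9996 (-0.0 dB); phase: φ = -1.7°.

|H| = 0.9996 (-0.0 dB), φ = -1.7°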